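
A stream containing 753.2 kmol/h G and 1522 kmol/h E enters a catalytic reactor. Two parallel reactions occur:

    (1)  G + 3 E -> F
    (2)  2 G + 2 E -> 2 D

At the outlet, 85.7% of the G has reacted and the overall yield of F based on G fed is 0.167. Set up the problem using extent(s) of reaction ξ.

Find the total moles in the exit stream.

Yield of F: 1ξ₁ / 753.2 = 0.167 → ξ₁ = 125.8 kmol/h.
Conversion of G: 1ξ₁ + 2ξ₂ = 0.857 × 753.2 = 645.5 → ξ₂ = 259.9 kmol/h.
Outlet amounts (n = n₀ + Σ ν·ξ):
  G: 753.2 − 1(125.8) − 2(259.9) = 107.7
  E: 1522 − 3(125.8) − 2(259.9) = 624.9
  F: 0 + 1(125.8) = 125.8
  D: 0 + 2(259.9) = 519.7
Total out = 107.7 + 624.9 + 125.8 + 519.7 = 1378 kmol/h.

1380 kmol/h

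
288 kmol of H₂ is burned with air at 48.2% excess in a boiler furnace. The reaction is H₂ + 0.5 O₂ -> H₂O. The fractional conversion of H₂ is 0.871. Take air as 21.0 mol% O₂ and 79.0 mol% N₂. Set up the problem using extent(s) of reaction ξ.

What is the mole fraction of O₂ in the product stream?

Stoichiometric O₂ = 0.5 × 288 = 144 kmol; O₂ fed = 144 × 1.482 = 213.4 kmol.
N₂ fed = 213.4 × 79/21 = 802.8 kmol.
Fuel reacted = 0.871 × 288 → ξ = 250.8 kmol.
Outlet (n = n₀ + ν ξ):
  H₂: 288 − 1(250.8) = 37.15
  O₂: 213.4 − 0.5(250.8) = 87.98
  N₂: 802.8 (inert)
  H₂O: 0 + 1(250.8) = 250.8
Total out = 1179 kmol; y_O₂ = 87.98 / 1179 = 0.07464.

0.0746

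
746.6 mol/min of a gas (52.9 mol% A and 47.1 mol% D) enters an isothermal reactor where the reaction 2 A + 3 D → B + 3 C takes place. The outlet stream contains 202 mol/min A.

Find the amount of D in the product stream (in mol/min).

62.2 mol/min

For A: n = n₀ − 2ξ → 202 = 395 − 2ξ, giving ξ = 96.48 mol/min.
Outlet amounts (n = n₀ + ν ξ):
  A: 395 − 2(96.48) = 202
  D: 351.6 − 3(96.48) = 62.22
  B: 0 + 1(96.48) = 96.48
  C: 0 + 3(96.48) = 289.4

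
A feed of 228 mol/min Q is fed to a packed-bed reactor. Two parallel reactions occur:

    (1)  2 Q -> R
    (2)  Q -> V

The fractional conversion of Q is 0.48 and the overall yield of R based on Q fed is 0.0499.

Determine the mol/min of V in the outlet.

86.7 mol/min

Yield of R: 1ξ₁ / 228 = 0.0499 → ξ₁ = 11.38 mol/min.
Conversion of Q: 2ξ₁ + 1ξ₂ = 0.48 × 228 = 109.4 → ξ₂ = 86.69 mol/min.
Outlet amounts (n = n₀ + Σ ν·ξ):
  Q: 228 − 2(11.38) − 1(86.69) = 118.6
  R: 0 + 1(11.38) = 11.38
  V: 0 + 1(86.69) = 86.69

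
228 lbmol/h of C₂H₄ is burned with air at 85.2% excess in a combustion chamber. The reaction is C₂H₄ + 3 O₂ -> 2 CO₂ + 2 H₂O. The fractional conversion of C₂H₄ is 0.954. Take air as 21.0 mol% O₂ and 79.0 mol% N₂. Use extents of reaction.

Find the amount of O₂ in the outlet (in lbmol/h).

614 lbmol/h

Stoichiometric O₂ = 3 × 228 = 684 lbmol/h; O₂ fed = 684 × 1.852 = 1267 lbmol/h.
N₂ fed = 1267 × 79/21 = 4765 lbmol/h.
Fuel reacted = 0.954 × 228 → ξ = 217.5 lbmol/h.
Outlet (n = n₀ + ν ξ):
  C₂H₄: 228 − 1(217.5) = 10.49
  O₂: 1267 − 3(217.5) = 614.2
  N₂: 4765 (inert)
  CO₂: 0 + 2(217.5) = 435
  H₂O: 0 + 2(217.5) = 435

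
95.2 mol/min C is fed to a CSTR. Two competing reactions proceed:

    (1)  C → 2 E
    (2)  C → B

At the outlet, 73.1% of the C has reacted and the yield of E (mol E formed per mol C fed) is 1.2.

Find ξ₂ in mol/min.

ξ₂ = 12.5 mol/min

Yield of E: 2ξ₁ / 95.2 = 1.2 → ξ₁ = 57.12 mol/min.
Conversion of C: 1ξ₁ + 1ξ₂ = 0.731 × 95.2 = 69.59 → ξ₂ = 12.47 mol/min.
Outlet amounts (n = n₀ + Σ ν·ξ):
  C: 95.2 − 1(57.12) − 1(12.47) = 25.61
  E: 0 + 2(57.12) = 114.2
  B: 0 + 1(12.47) = 12.47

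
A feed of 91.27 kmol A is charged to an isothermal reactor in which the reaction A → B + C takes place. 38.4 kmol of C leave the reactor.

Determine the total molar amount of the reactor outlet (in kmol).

For C: n = n₀ + 1ξ → 38.4 = 0 + 1ξ, giving ξ = 38.4 kmol.
Outlet amounts (n = n₀ + ν ξ):
  A: 91.27 − 1(38.4) = 52.87
  B: 0 + 1(38.4) = 38.4
  C: 0 + 1(38.4) = 38.4
Total out = 52.87 + 38.4 + 38.4 = 129.7 kmol.

130 kmol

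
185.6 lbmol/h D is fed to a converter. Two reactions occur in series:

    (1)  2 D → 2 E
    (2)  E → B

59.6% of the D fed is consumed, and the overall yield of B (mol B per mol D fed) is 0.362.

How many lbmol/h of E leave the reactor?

43.4 lbmol/h

Conversion of D: D consumed = 2ξ₁ = 0.596 × 185.6 → ξ₁ = 55.31 lbmol/h.
Yield of B: 1ξ₂ / 185.6 = 0.362 → ξ₂ = 67.19 lbmol/h.
Outlet amounts (n = n₀ + Σ ν·ξ):
  D: 185.6 − 2(55.31) = 74.98
  E: 0 + 2(55.31) − 1(67.19) = 43.43
  B: 0 + 1(67.19) = 67.19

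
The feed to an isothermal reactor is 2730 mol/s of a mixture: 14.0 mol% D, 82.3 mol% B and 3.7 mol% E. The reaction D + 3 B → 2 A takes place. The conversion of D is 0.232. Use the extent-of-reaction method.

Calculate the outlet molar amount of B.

1980 mol/s

D reacted = 0.232 × 382.2 = 88.67 mol/s; ν_D = −1, so ξ = 88.67/1 = 88.67 mol/s.
Outlet amounts (n = n₀ + ν ξ):
  D: 382.2 − 1(88.67) = 293.5
  B: 2247 − 3(88.67) = 1981
  A: 0 + 2(88.67) = 177.3
  E: 101 (inert)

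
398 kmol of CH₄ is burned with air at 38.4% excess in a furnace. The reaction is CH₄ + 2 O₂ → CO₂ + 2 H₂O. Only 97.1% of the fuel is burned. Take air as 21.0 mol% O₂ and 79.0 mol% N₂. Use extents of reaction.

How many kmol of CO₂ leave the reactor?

386 kmol

Stoichiometric O₂ = 2 × 398 = 796 kmol; O₂ fed = 796 × 1.384 = 1102 kmol.
N₂ fed = 1102 × 79/21 = 4144 kmol.
Fuel reacted = 0.971 × 398 → ξ = 386.5 kmol.
Outlet (n = n₀ + ν ξ):
  CH₄: 398 − 1(386.5) = 11.54
  O₂: 1102 − 2(386.5) = 328.7
  N₂: 4144 (inert)
  CO₂: 0 + 1(386.5) = 386.5
  H₂O: 0 + 2(386.5) = 772.9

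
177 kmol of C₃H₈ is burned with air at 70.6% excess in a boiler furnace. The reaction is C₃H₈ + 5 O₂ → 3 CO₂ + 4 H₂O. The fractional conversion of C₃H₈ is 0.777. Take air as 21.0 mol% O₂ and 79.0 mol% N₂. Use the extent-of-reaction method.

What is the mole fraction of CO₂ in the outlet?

Stoichiometric O₂ = 5 × 177 = 885 kmol; O₂ fed = 885 × 1.706 = 1510 kmol.
N₂ fed = 1510 × 79/21 = 5680 kmol.
Fuel reacted = 0.777 × 177 → ξ = 137.5 kmol.
Outlet (n = n₀ + ν ξ):
  C₃H₈: 177 − 1(137.5) = 39.47
  O₂: 1510 − 5(137.5) = 822.2
  N₂: 5680 (inert)
  CO₂: 0 + 3(137.5) = 412.6
  H₂O: 0 + 4(137.5) = 550.1
Total out = 7504 kmol; y_CO₂ = 412.6 / 7504 = 0.05498.

0.055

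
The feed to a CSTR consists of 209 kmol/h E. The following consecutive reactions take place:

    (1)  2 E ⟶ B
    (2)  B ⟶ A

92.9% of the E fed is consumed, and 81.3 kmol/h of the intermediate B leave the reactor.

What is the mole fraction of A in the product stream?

Conversion of E: E consumed = 2ξ₁ = 0.929 × 209 → ξ₁ = 97.08 kmol/h.
B balance: n_B = 0 + 1ξ₁ − 1ξ₂ = 81.3 → ξ₂ = (1·97.08 − 81.3)/1 = 15.78 kmol/h.
Outlet amounts (n = n₀ + Σ ν·ξ):
  E: 209 − 2(97.08) = 14.84
  B: 0 + 1(97.08) − 1(15.78) = 81.3
  A: 0 + 1(15.78) = 15.78
Total out = 111.9 kmol/h; y_A = 15.78 / 111.9 = 0.141.

0.141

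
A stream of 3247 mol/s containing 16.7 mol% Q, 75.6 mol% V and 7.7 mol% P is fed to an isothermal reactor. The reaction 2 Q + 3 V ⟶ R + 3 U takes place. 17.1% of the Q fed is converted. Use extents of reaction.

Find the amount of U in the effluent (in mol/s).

139 mol/s

Q reacted = 0.171 × 542.2 = 92.72 mol/s; ν_Q = −2, so ξ = 92.72/2 = 46.36 mol/s.
Outlet amounts (n = n₀ + ν ξ):
  Q: 542.2 − 2(46.36) = 449.5
  V: 2455 − 3(46.36) = 2316
  R: 0 + 1(46.36) = 46.36
  U: 0 + 3(46.36) = 139.1
  P: 250 (inert)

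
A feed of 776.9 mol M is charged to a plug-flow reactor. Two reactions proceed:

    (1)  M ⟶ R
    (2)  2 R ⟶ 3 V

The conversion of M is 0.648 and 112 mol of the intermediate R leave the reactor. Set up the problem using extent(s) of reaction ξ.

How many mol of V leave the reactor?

587 mol

Conversion of M: M consumed = 1ξ₁ = 0.648 × 776.9 → ξ₁ = 503.4 mol.
R balance: n_R = 0 + 1ξ₁ − 2ξ₂ = 112 → ξ₂ = (1·503.4 − 112)/2 = 195.7 mol.
Outlet amounts (n = n₀ + Σ ν·ξ):
  M: 776.9 − 1(503.4) = 273.5
  R: 0 + 1(503.4) − 2(195.7) = 112
  V: 0 + 3(195.7) = 587.1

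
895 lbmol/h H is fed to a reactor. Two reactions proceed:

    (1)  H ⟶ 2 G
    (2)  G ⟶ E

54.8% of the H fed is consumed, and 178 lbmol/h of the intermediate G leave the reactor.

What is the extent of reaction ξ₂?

Conversion of H: H consumed = 1ξ₁ = 0.548 × 895 → ξ₁ = 490.5 lbmol/h.
G balance: n_G = 0 + 2ξ₁ − 1ξ₂ = 178 → ξ₂ = (2·490.5 − 178)/1 = 802.9 lbmol/h.
Outlet amounts (n = n₀ + Σ ν·ξ):
  H: 895 − 1(490.5) = 404.5
  G: 0 + 2(490.5) − 1(802.9) = 178
  E: 0 + 1(802.9) = 802.9

ξ₂ = 803 lbmol/h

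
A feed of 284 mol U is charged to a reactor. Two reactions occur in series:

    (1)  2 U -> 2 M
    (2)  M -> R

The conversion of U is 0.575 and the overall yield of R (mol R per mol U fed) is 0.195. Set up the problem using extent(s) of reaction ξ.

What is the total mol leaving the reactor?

Conversion of U: U consumed = 2ξ₁ = 0.575 × 284 → ξ₁ = 81.65 mol.
Yield of R: 1ξ₂ / 284 = 0.195 → ξ₂ = 55.38 mol.
Outlet amounts (n = n₀ + Σ ν·ξ):
  U: 284 − 2(81.65) = 120.7
  M: 0 + 2(81.65) − 1(55.38) = 107.9
  R: 0 + 1(55.38) = 55.38
Total out = 120.7 + 107.9 + 55.38 = 284 mol.

284 mol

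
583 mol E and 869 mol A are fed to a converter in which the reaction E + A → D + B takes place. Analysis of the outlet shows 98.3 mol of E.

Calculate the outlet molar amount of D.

For E: n = n₀ − 1ξ → 98.3 = 583 − 1ξ, giving ξ = 484.7 mol.
Outlet amounts (n = n₀ + ν ξ):
  E: 583 − 1(484.7) = 98.3
  A: 869 − 1(484.7) = 384.3
  D: 0 + 1(484.7) = 484.7
  B: 0 + 1(484.7) = 484.7

485 mol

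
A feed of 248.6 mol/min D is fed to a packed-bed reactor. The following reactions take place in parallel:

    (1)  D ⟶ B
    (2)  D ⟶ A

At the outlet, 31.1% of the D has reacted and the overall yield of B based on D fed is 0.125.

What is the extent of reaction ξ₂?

ξ₂ = 46.2 mol/min

Yield of B: 1ξ₁ / 248.6 = 0.125 → ξ₁ = 31.07 mol/min.
Conversion of D: 1ξ₁ + 1ξ₂ = 0.311 × 248.6 = 77.31 → ξ₂ = 46.24 mol/min.
Outlet amounts (n = n₀ + Σ ν·ξ):
  D: 248.6 − 1(31.07) − 1(46.24) = 171.3
  B: 0 + 1(31.07) = 31.07
  A: 0 + 1(46.24) = 46.24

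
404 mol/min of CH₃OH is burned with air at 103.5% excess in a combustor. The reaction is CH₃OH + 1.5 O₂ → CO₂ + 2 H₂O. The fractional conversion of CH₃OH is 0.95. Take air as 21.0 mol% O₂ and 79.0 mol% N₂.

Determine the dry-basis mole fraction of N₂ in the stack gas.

0.814

Stoichiometric O₂ = 1.5 × 404 = 606 mol/min; O₂ fed = 606 × 2.035 = 1233 mol/min.
N₂ fed = 1233 × 79/21 = 4639 mol/min.
Fuel reacted = 0.95 × 404 → ξ = 383.8 mol/min.
Outlet (n = n₀ + ν ξ):
  CH₃OH: 404 − 1(383.8) = 20.2
  O₂: 1233 − 1.5(383.8) = 657.5
  N₂: 4639 (inert)
  CO₂: 0 + 1(383.8) = 383.8
  H₂O: 0 + 2(383.8) = 767.6
Dry total = 5701 mol/min; y_N₂ (dry) = 4639 / 5701 = 0.8138.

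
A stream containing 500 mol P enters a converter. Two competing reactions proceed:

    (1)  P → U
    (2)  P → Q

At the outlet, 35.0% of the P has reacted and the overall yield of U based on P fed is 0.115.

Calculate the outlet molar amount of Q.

118 mol

Yield of U: 1ξ₁ / 500 = 0.115 → ξ₁ = 57.5 mol.
Conversion of P: 1ξ₁ + 1ξ₂ = 0.35 × 500 = 175 → ξ₂ = 117.5 mol.
Outlet amounts (n = n₀ + Σ ν·ξ):
  P: 500 − 1(57.5) − 1(117.5) = 325
  U: 0 + 1(57.5) = 57.5
  Q: 0 + 1(117.5) = 117.5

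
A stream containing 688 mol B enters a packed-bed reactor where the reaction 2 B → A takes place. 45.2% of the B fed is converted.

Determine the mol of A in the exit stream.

B reacted = 0.452 × 688 = 311 mol; ν_B = −2, so ξ = 311/2 = 155.5 mol.
Outlet amounts (n = n₀ + ν ξ):
  B: 688 − 2(155.5) = 377
  A: 0 + 1(155.5) = 155.5

155 mol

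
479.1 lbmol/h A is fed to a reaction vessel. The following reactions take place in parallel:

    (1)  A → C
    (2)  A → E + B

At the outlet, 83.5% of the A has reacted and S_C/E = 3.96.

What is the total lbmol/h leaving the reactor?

Conversion of A: A consumed = 0.835 × 479.1 = 400 lbmol/h = 1ξ₁ + 1ξ₂.
Selectivity: 1ξ₁ / (1ξ₂) = 3.96 → ξ₁ = 3.96 ξ₂.
Substitute: (1·3.96 + 1) ξ₂ = 400 → ξ₂ = 80.65 lbmol/h, ξ₁ = 319.4 lbmol/h.
Outlet amounts (n = n₀ + Σ ν·ξ):
  A: 479.1 − 1(319.4) − 1(80.65) = 79.05
  C: 0 + 1(319.4) = 319.4
  E: 0 + 1(80.65) = 80.65
  B: 0 + 1(80.65) = 80.65
Total out = 79.05 + 319.4 + 80.65 + 80.65 = 559.8 lbmol/h.

560 lbmol/h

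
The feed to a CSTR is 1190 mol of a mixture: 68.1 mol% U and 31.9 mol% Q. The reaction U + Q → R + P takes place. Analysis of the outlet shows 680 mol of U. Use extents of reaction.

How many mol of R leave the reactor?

For U: n = n₀ − 1ξ → 680 = 810.4 − 1ξ, giving ξ = 130.4 mol.
Outlet amounts (n = n₀ + ν ξ):
  U: 810.4 − 1(130.4) = 680
  Q: 379.6 − 1(130.4) = 249.2
  R: 0 + 1(130.4) = 130.4
  P: 0 + 1(130.4) = 130.4

130 mol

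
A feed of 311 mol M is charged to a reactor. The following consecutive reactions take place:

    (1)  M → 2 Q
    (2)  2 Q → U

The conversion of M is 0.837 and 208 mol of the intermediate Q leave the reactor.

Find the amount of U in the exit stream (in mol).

Conversion of M: M consumed = 1ξ₁ = 0.837 × 311 → ξ₁ = 260.3 mol.
Q balance: n_Q = 0 + 2ξ₁ − 2ξ₂ = 208 → ξ₂ = (2·260.3 − 208)/2 = 156.3 mol.
Outlet amounts (n = n₀ + Σ ν·ξ):
  M: 311 − 1(260.3) = 50.69
  Q: 0 + 2(260.3) − 2(156.3) = 208
  U: 0 + 1(156.3) = 156.3

156 mol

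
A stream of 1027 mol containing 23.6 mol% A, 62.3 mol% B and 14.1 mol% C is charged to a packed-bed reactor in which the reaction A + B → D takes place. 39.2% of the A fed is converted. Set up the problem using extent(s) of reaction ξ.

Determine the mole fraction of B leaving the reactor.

0.585

A reacted = 0.392 × 242.4 = 95.01 mol; ν_A = −1, so ξ = 95.01/1 = 95.01 mol.
Outlet amounts (n = n₀ + ν ξ):
  A: 242.4 − 1(95.01) = 147.4
  B: 639.8 − 1(95.01) = 544.8
  D: 0 + 1(95.01) = 95.01
  C: 144.8 (inert)
Total out = 932 mol; y_B = 544.8 / 932 = 0.5846.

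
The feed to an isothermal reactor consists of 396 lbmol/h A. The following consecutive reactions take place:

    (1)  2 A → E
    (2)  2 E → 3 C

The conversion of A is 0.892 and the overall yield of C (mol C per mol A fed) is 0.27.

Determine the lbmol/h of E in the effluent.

105 lbmol/h

Conversion of A: A consumed = 2ξ₁ = 0.892 × 396 → ξ₁ = 176.6 lbmol/h.
Yield of C: 3ξ₂ / 396 = 0.27 → ξ₂ = 35.64 lbmol/h.
Outlet amounts (n = n₀ + Σ ν·ξ):
  A: 396 − 2(176.6) = 42.77
  E: 0 + 1(176.6) − 2(35.64) = 105.3
  C: 0 + 3(35.64) = 106.9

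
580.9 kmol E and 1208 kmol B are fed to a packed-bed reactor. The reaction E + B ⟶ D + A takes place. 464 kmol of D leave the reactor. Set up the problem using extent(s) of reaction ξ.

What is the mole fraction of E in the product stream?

0.0653

For D: n = n₀ + 1ξ → 464 = 0 + 1ξ, giving ξ = 464 kmol.
Outlet amounts (n = n₀ + ν ξ):
  E: 580.9 − 1(464) = 116.9
  B: 1208 − 1(464) = 744
  D: 0 + 1(464) = 464
  A: 0 + 1(464) = 464
Total out = 1789 kmol; y_E = 116.9 / 1789 = 0.06535.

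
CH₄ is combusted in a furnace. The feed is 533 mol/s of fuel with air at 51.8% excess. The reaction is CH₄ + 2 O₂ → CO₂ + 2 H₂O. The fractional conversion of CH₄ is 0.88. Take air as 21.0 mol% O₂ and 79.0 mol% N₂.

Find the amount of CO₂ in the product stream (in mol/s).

Stoichiometric O₂ = 2 × 533 = 1066 mol/s; O₂ fed = 1066 × 1.518 = 1618 mol/s.
N₂ fed = 1618 × 79/21 = 6087 mol/s.
Fuel reacted = 0.88 × 533 → ξ = 469 mol/s.
Outlet (n = n₀ + ν ξ):
  CH₄: 533 − 1(469) = 63.96
  O₂: 1618 − 2(469) = 680.1
  N₂: 6087 (inert)
  CO₂: 0 + 1(469) = 469
  H₂O: 0 + 2(469) = 938.1

469 mol/s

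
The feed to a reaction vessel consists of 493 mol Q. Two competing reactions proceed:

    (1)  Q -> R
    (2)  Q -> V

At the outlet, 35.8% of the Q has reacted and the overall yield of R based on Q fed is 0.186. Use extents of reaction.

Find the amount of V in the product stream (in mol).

Yield of R: 1ξ₁ / 493 = 0.186 → ξ₁ = 91.7 mol.
Conversion of Q: 1ξ₁ + 1ξ₂ = 0.358 × 493 = 176.5 → ξ₂ = 84.8 mol.
Outlet amounts (n = n₀ + Σ ν·ξ):
  Q: 493 − 1(91.7) − 1(84.8) = 316.5
  R: 0 + 1(91.7) = 91.7
  V: 0 + 1(84.8) = 84.8

84.8 mol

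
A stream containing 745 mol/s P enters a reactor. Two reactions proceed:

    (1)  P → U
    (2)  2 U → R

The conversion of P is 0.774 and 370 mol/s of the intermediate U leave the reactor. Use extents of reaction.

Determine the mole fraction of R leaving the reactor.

0.161

Conversion of P: P consumed = 1ξ₁ = 0.774 × 745 → ξ₁ = 576.6 mol/s.
U balance: n_U = 0 + 1ξ₁ − 2ξ₂ = 370 → ξ₂ = (1·576.6 − 370)/2 = 103.3 mol/s.
Outlet amounts (n = n₀ + Σ ν·ξ):
  P: 745 − 1(576.6) = 168.4
  U: 0 + 1(576.6) − 2(103.3) = 370
  R: 0 + 1(103.3) = 103.3
Total out = 641.7 mol/s; y_R = 103.3 / 641.7 = 0.161.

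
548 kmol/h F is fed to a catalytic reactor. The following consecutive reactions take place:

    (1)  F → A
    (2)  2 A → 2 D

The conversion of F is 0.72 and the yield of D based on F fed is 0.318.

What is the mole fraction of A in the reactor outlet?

Conversion of F: F consumed = 1ξ₁ = 0.72 × 548 → ξ₁ = 394.6 kmol/h.
Yield of D: 2ξ₂ / 548 = 0.318 → ξ₂ = 87.13 kmol/h.
Outlet amounts (n = n₀ + Σ ν·ξ):
  F: 548 − 1(394.6) = 153.4
  A: 0 + 1(394.6) − 2(87.13) = 220.3
  D: 0 + 2(87.13) = 174.3
Total out = 548 kmol/h; y_A = 220.3 / 548 = 0.402.

0.402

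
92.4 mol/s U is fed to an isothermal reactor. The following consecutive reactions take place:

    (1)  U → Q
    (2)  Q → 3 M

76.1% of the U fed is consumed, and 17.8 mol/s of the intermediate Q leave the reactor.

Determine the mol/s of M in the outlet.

Conversion of U: U consumed = 1ξ₁ = 0.761 × 92.4 → ξ₁ = 70.32 mol/s.
Q balance: n_Q = 0 + 1ξ₁ − 1ξ₂ = 17.8 → ξ₂ = (1·70.32 − 17.8)/1 = 52.52 mol/s.
Outlet amounts (n = n₀ + Σ ν·ξ):
  U: 92.4 − 1(70.32) = 22.08
  Q: 0 + 1(70.32) − 1(52.52) = 17.8
  M: 0 + 3(52.52) = 157.5

158 mol/s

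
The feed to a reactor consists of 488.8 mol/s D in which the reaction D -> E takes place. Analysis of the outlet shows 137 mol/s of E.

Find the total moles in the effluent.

489 mol/s

For E: n = n₀ + 1ξ → 137 = 0 + 1ξ, giving ξ = 137 mol/s.
Outlet amounts (n = n₀ + ν ξ):
  D: 488.8 − 1(137) = 351.8
  E: 0 + 1(137) = 137
Total out = 351.8 + 137 = 488.8 mol/s.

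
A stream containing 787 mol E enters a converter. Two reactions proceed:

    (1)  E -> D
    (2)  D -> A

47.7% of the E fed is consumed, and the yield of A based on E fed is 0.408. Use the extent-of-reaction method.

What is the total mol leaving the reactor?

Conversion of E: E consumed = 1ξ₁ = 0.477 × 787 → ξ₁ = 375.4 mol.
Yield of A: 1ξ₂ / 787 = 0.408 → ξ₂ = 321.1 mol.
Outlet amounts (n = n₀ + Σ ν·ξ):
  E: 787 − 1(375.4) = 411.6
  D: 0 + 1(375.4) − 1(321.1) = 54.3
  A: 0 + 1(321.1) = 321.1
Total out = 411.6 + 54.3 + 321.1 = 787 mol.

787 mol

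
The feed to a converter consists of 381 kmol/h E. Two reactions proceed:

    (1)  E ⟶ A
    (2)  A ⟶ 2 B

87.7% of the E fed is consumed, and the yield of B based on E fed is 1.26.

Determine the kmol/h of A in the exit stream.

94.1 kmol/h

Conversion of E: E consumed = 1ξ₁ = 0.877 × 381 → ξ₁ = 334.1 kmol/h.
Yield of B: 2ξ₂ / 381 = 1.26 → ξ₂ = 240 kmol/h.
Outlet amounts (n = n₀ + Σ ν·ξ):
  E: 381 − 1(334.1) = 46.86
  A: 0 + 1(334.1) − 1(240) = 94.11
  B: 0 + 2(240) = 480.1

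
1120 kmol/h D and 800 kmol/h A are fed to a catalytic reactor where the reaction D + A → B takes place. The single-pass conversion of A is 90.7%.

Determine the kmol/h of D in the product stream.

A reacted = 0.907 × 800 = 725.6 kmol/h; ν_A = −1, so ξ = 725.6/1 = 725.6 kmol/h.
Outlet amounts (n = n₀ + ν ξ):
  D: 1120 − 1(725.6) = 394.4
  A: 800 − 1(725.6) = 74.4
  B: 0 + 1(725.6) = 725.6

394 kmol/h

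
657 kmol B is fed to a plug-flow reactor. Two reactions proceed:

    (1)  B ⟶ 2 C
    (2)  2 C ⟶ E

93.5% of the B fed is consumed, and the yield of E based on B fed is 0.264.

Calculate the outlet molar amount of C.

Conversion of B: B consumed = 1ξ₁ = 0.935 × 657 → ξ₁ = 614.3 kmol.
Yield of E: 1ξ₂ / 657 = 0.264 → ξ₂ = 173.4 kmol.
Outlet amounts (n = n₀ + Σ ν·ξ):
  B: 657 − 1(614.3) = 42.7
  C: 0 + 2(614.3) − 2(173.4) = 881.7
  E: 0 + 1(173.4) = 173.4

882 kmol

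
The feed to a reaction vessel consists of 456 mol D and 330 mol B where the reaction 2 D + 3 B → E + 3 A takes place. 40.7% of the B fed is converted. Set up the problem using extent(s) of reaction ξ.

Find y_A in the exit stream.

B reacted = 0.407 × 330 = 134.3 mol; ν_B = −3, so ξ = 134.3/3 = 44.77 mol.
Outlet amounts (n = n₀ + ν ξ):
  D: 456 − 2(44.77) = 366.5
  B: 330 − 3(44.77) = 195.7
  E: 0 + 1(44.77) = 44.77
  A: 0 + 3(44.77) = 134.3
Total out = 741.2 mol; y_A = 134.3 / 741.2 = 0.1812.

0.181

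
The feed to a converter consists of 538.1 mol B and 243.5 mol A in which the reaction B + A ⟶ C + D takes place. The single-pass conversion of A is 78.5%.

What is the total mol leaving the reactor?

A reacted = 0.785 × 243.5 = 191.1 mol; ν_A = −1, so ξ = 191.1/1 = 191.1 mol.
Outlet amounts (n = n₀ + ν ξ):
  B: 538.1 − 1(191.1) = 347
  A: 243.5 − 1(191.1) = 52.35
  C: 0 + 1(191.1) = 191.1
  D: 0 + 1(191.1) = 191.1
Total out = 347 + 52.35 + 191.1 + 191.1 = 781.6 mol.

782 mol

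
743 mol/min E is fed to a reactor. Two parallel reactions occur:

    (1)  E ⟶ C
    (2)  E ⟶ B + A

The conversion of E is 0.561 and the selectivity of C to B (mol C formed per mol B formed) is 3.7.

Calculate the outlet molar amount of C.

Conversion of E: E consumed = 0.561 × 743 = 416.8 mol/min = 1ξ₁ + 1ξ₂.
Selectivity: 1ξ₁ / (1ξ₂) = 3.7 → ξ₁ = 3.7 ξ₂.
Substitute: (1·3.7 + 1) ξ₂ = 416.8 → ξ₂ = 88.69 mol/min, ξ₁ = 328.1 mol/min.
Outlet amounts (n = n₀ + Σ ν·ξ):
  E: 743 − 1(328.1) − 1(88.69) = 326.2
  C: 0 + 1(328.1) = 328.1
  B: 0 + 1(88.69) = 88.69
  A: 0 + 1(88.69) = 88.69

328 mol/min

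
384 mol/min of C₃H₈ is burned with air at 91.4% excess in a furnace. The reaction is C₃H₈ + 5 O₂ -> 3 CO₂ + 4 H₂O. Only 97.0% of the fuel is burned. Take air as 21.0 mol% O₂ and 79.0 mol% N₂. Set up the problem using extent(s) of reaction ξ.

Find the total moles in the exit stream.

18300 mol/min

Stoichiometric O₂ = 5 × 384 = 1920 mol/min; O₂ fed = 1920 × 1.914 = 3675 mol/min.
N₂ fed = 3675 × 79/21 = 13820 mol/min.
Fuel reacted = 0.97 × 384 → ξ = 372.5 mol/min.
Outlet (n = n₀ + ν ξ):
  C₃H₈: 384 − 1(372.5) = 11.52
  O₂: 3675 − 5(372.5) = 1812
  N₂: 13820 (inert)
  CO₂: 0 + 3(372.5) = 1117
  H₂O: 0 + 4(372.5) = 1490
Total out = 11.52 + 1812 + 13820 + 1117 + 1490 = 18260 mol/min.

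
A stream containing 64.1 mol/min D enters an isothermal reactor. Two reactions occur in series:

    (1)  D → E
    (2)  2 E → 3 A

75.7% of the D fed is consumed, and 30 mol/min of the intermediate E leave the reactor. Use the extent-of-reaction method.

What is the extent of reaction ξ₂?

ξ₂ = 9.26 mol/min

Conversion of D: D consumed = 1ξ₁ = 0.757 × 64.1 → ξ₁ = 48.52 mol/min.
E balance: n_E = 0 + 1ξ₁ − 2ξ₂ = 30 → ξ₂ = (1·48.52 − 30)/2 = 9.262 mol/min.
Outlet amounts (n = n₀ + Σ ν·ξ):
  D: 64.1 − 1(48.52) = 15.58
  E: 0 + 1(48.52) − 2(9.262) = 30
  A: 0 + 3(9.262) = 27.79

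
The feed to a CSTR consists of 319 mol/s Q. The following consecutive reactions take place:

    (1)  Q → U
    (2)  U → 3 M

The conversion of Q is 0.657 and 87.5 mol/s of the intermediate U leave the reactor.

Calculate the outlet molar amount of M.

Conversion of Q: Q consumed = 1ξ₁ = 0.657 × 319 → ξ₁ = 209.6 mol/s.
U balance: n_U = 0 + 1ξ₁ − 1ξ₂ = 87.5 → ξ₂ = (1·209.6 − 87.5)/1 = 122.1 mol/s.
Outlet amounts (n = n₀ + Σ ν·ξ):
  Q: 319 − 1(209.6) = 109.4
  U: 0 + 1(209.6) − 1(122.1) = 87.5
  M: 0 + 3(122.1) = 366.2

366 mol/s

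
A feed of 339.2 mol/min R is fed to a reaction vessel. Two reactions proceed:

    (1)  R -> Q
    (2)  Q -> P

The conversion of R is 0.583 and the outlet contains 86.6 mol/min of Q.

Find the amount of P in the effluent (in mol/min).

Conversion of R: R consumed = 1ξ₁ = 0.583 × 339.2 → ξ₁ = 197.8 mol/min.
Q balance: n_Q = 0 + 1ξ₁ − 1ξ₂ = 86.6 → ξ₂ = (1·197.8 − 86.6)/1 = 111.2 mol/min.
Outlet amounts (n = n₀ + Σ ν·ξ):
  R: 339.2 − 1(197.8) = 141.4
  Q: 0 + 1(197.8) − 1(111.2) = 86.6
  P: 0 + 1(111.2) = 111.2

111 mol/min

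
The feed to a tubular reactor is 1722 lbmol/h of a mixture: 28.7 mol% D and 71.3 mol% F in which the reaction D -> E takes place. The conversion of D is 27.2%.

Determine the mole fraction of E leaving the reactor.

0.0781

D reacted = 0.272 × 494.2 = 134.4 lbmol/h; ν_D = −1, so ξ = 134.4/1 = 134.4 lbmol/h.
Outlet amounts (n = n₀ + ν ξ):
  D: 494.2 − 1(134.4) = 359.8
  E: 0 + 1(134.4) = 134.4
  F: 1228 (inert)
Total out = 1722 lbmol/h; y_E = 134.4 / 1722 = 0.07806.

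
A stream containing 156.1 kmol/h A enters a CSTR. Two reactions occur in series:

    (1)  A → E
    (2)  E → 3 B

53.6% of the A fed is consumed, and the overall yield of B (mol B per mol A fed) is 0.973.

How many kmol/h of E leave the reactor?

33 kmol/h

Conversion of A: A consumed = 1ξ₁ = 0.536 × 156.1 → ξ₁ = 83.67 kmol/h.
Yield of B: 3ξ₂ / 156.1 = 0.973 → ξ₂ = 50.63 kmol/h.
Outlet amounts (n = n₀ + Σ ν·ξ):
  A: 156.1 − 1(83.67) = 72.43
  E: 0 + 1(83.67) − 1(50.63) = 33.04
  B: 0 + 3(50.63) = 151.9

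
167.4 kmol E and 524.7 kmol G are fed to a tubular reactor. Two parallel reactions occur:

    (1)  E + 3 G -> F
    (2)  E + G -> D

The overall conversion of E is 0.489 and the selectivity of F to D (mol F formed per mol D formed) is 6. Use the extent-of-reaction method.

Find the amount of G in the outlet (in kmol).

303 kmol

Conversion of E: E consumed = 0.489 × 167.4 = 81.86 kmol = 1ξ₁ + 1ξ₂.
Selectivity: 1ξ₁ / (1ξ₂) = 6 → ξ₁ = 6 ξ₂.
Substitute: (1·6 + 1) ξ₂ = 81.86 → ξ₂ = 11.69 kmol, ξ₁ = 70.16 kmol.
Outlet amounts (n = n₀ + Σ ν·ξ):
  E: 167.4 − 1(70.16) − 1(11.69) = 85.54
  G: 524.7 − 3(70.16) − 1(11.69) = 302.5
  F: 0 + 1(70.16) = 70.16
  D: 0 + 1(11.69) = 11.69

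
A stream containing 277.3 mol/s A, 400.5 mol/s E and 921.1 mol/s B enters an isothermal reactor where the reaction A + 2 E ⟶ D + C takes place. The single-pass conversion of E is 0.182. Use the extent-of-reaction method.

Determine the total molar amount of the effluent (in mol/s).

E reacted = 0.182 × 400.5 = 72.89 mol/s; ν_E = −2, so ξ = 72.89/2 = 36.45 mol/s.
Outlet amounts (n = n₀ + ν ξ):
  A: 277.3 − 1(36.45) = 240.9
  E: 400.5 − 2(36.45) = 327.6
  D: 0 + 1(36.45) = 36.45
  C: 0 + 1(36.45) = 36.45
  B: 921.1 (inert)
Total out = 240.9 + 327.6 + 36.45 + 36.45 + 921.1 = 1562 mol/s.

1560 mol/s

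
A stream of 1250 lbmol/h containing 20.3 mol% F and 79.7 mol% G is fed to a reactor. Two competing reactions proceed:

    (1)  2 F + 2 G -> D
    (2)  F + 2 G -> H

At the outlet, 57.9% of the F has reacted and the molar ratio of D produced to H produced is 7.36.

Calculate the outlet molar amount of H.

9.35 lbmol/h

Conversion of F: F consumed = 0.579 × 253.8 = 146.9 lbmol/h = 2ξ₁ + 1ξ₂.
Selectivity: 1ξ₁ / (1ξ₂) = 7.36 → ξ₁ = 7.36 ξ₂.
Substitute: (2·7.36 + 1) ξ₂ = 146.9 → ξ₂ = 9.346 lbmol/h, ξ₁ = 68.79 lbmol/h.
Outlet amounts (n = n₀ + Σ ν·ξ):
  F: 253.8 − 2(68.79) − 1(9.346) = 106.8
  G: 996.2 − 2(68.79) − 2(9.346) = 840
  D: 0 + 1(68.79) = 68.79
  H: 0 + 1(9.346) = 9.346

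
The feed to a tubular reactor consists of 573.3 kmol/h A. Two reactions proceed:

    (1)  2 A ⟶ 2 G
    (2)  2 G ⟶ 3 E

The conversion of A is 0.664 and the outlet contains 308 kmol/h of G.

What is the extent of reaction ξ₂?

ξ₂ = 36.3 kmol/h

Conversion of A: A consumed = 2ξ₁ = 0.664 × 573.3 → ξ₁ = 190.3 kmol/h.
G balance: n_G = 0 + 2ξ₁ − 2ξ₂ = 308 → ξ₂ = (2·190.3 − 308)/2 = 36.34 kmol/h.
Outlet amounts (n = n₀ + Σ ν·ξ):
  A: 573.3 − 2(190.3) = 192.6
  G: 0 + 2(190.3) − 2(36.34) = 308
  E: 0 + 3(36.34) = 109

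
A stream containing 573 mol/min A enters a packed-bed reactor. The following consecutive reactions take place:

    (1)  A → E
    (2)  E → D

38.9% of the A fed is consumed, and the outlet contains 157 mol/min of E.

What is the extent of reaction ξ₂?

Conversion of A: A consumed = 1ξ₁ = 0.389 × 573 → ξ₁ = 222.9 mol/min.
E balance: n_E = 0 + 1ξ₁ − 1ξ₂ = 157 → ξ₂ = (1·222.9 − 157)/1 = 65.9 mol/min.
Outlet amounts (n = n₀ + Σ ν·ξ):
  A: 573 − 1(222.9) = 350.1
  E: 0 + 1(222.9) − 1(65.9) = 157
  D: 0 + 1(65.9) = 65.9

ξ₂ = 65.9 mol/min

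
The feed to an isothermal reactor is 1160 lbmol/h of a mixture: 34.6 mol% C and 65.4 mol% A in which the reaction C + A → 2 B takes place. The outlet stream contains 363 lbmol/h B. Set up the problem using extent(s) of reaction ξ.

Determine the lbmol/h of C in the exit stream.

220 lbmol/h

For B: n = n₀ + 2ξ → 363 = 0 + 2ξ, giving ξ = 181.5 lbmol/h.
Outlet amounts (n = n₀ + ν ξ):
  C: 401.4 − 1(181.5) = 219.9
  A: 758.6 − 1(181.5) = 577.1
  B: 0 + 2(181.5) = 363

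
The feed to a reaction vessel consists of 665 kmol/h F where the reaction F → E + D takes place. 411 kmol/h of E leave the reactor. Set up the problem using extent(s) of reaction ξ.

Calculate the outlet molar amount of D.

411 kmol/h

For E: n = n₀ + 1ξ → 411 = 0 + 1ξ, giving ξ = 411 kmol/h.
Outlet amounts (n = n₀ + ν ξ):
  F: 665 − 1(411) = 254
  E: 0 + 1(411) = 411
  D: 0 + 1(411) = 411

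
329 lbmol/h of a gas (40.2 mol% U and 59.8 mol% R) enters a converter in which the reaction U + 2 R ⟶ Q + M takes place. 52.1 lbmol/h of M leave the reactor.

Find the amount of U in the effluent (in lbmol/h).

80.2 lbmol/h

For M: n = n₀ + 1ξ → 52.1 = 0 + 1ξ, giving ξ = 52.1 lbmol/h.
Outlet amounts (n = n₀ + ν ξ):
  U: 132.3 − 1(52.1) = 80.16
  R: 196.7 − 2(52.1) = 92.54
  Q: 0 + 1(52.1) = 52.1
  M: 0 + 1(52.1) = 52.1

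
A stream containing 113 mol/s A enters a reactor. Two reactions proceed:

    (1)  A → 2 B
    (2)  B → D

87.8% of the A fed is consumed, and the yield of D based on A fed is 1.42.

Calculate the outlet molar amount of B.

38 mol/s

Conversion of A: A consumed = 1ξ₁ = 0.878 × 113 → ξ₁ = 99.21 mol/s.
Yield of D: 1ξ₂ / 113 = 1.42 → ξ₂ = 160.5 mol/s.
Outlet amounts (n = n₀ + Σ ν·ξ):
  A: 113 − 1(99.21) = 13.79
  B: 0 + 2(99.21) − 1(160.5) = 37.97
  D: 0 + 1(160.5) = 160.5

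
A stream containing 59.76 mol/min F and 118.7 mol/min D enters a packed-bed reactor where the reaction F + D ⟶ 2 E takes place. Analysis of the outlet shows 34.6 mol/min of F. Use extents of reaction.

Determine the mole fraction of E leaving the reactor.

For F: n = n₀ − 1ξ → 34.6 = 59.76 − 1ξ, giving ξ = 25.16 mol/min.
Outlet amounts (n = n₀ + ν ξ):
  F: 59.76 − 1(25.16) = 34.6
  D: 118.7 − 1(25.16) = 93.54
  E: 0 + 2(25.16) = 50.32
Total out = 178.5 mol/min; y_E = 50.32 / 178.5 = 0.282.

0.282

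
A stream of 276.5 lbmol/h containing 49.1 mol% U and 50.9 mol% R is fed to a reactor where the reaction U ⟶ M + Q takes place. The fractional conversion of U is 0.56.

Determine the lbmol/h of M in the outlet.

U reacted = 0.56 × 135.8 = 76.03 lbmol/h; ν_U = −1, so ξ = 76.03/1 = 76.03 lbmol/h.
Outlet amounts (n = n₀ + ν ξ):
  U: 135.8 − 1(76.03) = 59.74
  M: 0 + 1(76.03) = 76.03
  Q: 0 + 1(76.03) = 76.03
  R: 140.7 (inert)

76 lbmol/h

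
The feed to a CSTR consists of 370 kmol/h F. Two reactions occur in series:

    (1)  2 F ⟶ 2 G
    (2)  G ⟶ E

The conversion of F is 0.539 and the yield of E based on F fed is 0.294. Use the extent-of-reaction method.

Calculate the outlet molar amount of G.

Conversion of F: F consumed = 2ξ₁ = 0.539 × 370 → ξ₁ = 99.72 kmol/h.
Yield of E: 1ξ₂ / 370 = 0.294 → ξ₂ = 108.8 kmol/h.
Outlet amounts (n = n₀ + Σ ν·ξ):
  F: 370 − 2(99.72) = 170.6
  G: 0 + 2(99.72) − 1(108.8) = 90.65
  E: 0 + 1(108.8) = 108.8

90.7 kmol/h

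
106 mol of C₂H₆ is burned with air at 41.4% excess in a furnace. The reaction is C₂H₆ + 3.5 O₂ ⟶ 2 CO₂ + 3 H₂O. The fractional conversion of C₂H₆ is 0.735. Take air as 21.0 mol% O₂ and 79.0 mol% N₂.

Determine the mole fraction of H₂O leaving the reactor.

0.0884

Stoichiometric O₂ = 3.5 × 106 = 371 mol; O₂ fed = 371 × 1.414 = 524.6 mol.
N₂ fed = 524.6 × 79/21 = 1973 mol.
Fuel reacted = 0.735 × 106 → ξ = 77.91 mol.
Outlet (n = n₀ + ν ξ):
  C₂H₆: 106 − 1(77.91) = 28.09
  O₂: 524.6 − 3.5(77.91) = 251.9
  N₂: 1973 (inert)
  CO₂: 0 + 2(77.91) = 155.8
  H₂O: 0 + 3(77.91) = 233.7
Total out = 2643 mol; y_H₂O = 233.7 / 2643 = 0.08843.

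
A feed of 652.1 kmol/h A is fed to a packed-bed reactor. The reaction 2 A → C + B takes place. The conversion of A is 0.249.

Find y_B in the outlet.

A reacted = 0.249 × 652.1 = 162.4 kmol/h; ν_A = −2, so ξ = 162.4/2 = 81.19 kmol/h.
Outlet amounts (n = n₀ + ν ξ):
  A: 652.1 − 2(81.19) = 489.7
  C: 0 + 1(81.19) = 81.19
  B: 0 + 1(81.19) = 81.19
Total out = 652.1 kmol/h; y_B = 81.19 / 652.1 = 0.1245.

0.125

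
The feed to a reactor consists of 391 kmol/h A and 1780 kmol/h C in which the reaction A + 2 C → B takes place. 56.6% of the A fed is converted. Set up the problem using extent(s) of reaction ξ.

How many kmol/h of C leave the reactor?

A reacted = 0.566 × 391 = 221.3 kmol/h; ν_A = −1, so ξ = 221.3/1 = 221.3 kmol/h.
Outlet amounts (n = n₀ + ν ξ):
  A: 391 − 1(221.3) = 169.7
  C: 1780 − 2(221.3) = 1337
  B: 0 + 1(221.3) = 221.3

1340 kmol/h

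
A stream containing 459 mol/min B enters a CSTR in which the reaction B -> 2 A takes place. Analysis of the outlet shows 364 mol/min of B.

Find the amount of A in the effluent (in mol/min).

For B: n = n₀ − 1ξ → 364 = 459 − 1ξ, giving ξ = 95 mol/min.
Outlet amounts (n = n₀ + ν ξ):
  B: 459 − 1(95) = 364
  A: 0 + 2(95) = 190

190 mol/min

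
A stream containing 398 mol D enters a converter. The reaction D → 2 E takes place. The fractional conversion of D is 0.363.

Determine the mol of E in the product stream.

289 mol

D reacted = 0.363 × 398 = 144.5 mol; ν_D = −1, so ξ = 144.5/1 = 144.5 mol.
Outlet amounts (n = n₀ + ν ξ):
  D: 398 − 1(144.5) = 253.5
  E: 0 + 2(144.5) = 288.9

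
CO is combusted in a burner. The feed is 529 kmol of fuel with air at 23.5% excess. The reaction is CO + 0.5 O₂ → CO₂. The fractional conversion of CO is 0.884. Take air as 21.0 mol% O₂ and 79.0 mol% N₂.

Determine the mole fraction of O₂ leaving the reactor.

0.0502

Stoichiometric O₂ = 0.5 × 529 = 264.5 kmol; O₂ fed = 264.5 × 1.235 = 326.7 kmol.
N₂ fed = 326.7 × 79/21 = 1229 kmol.
Fuel reacted = 0.884 × 529 → ξ = 467.6 kmol.
Outlet (n = n₀ + ν ξ):
  CO: 529 − 1(467.6) = 61.36
  O₂: 326.7 − 0.5(467.6) = 92.84
  N₂: 1229 (inert)
  CO₂: 0 + 1(467.6) = 467.6
Total out = 1851 kmol; y_O₂ = 92.84 / 1851 = 0.05016.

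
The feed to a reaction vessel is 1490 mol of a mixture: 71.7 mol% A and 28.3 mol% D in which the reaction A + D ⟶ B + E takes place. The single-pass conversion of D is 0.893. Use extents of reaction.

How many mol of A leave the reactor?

D reacted = 0.893 × 421.7 = 376.6 mol; ν_D = −1, so ξ = 376.6/1 = 376.6 mol.
Outlet amounts (n = n₀ + ν ξ):
  A: 1068 − 1(376.6) = 691.8
  D: 421.7 − 1(376.6) = 45.12
  B: 0 + 1(376.6) = 376.6
  E: 0 + 1(376.6) = 376.6

692 mol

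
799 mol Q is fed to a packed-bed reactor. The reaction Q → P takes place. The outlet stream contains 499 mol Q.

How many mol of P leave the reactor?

For Q: n = n₀ − 1ξ → 499 = 799 − 1ξ, giving ξ = 300 mol.
Outlet amounts (n = n₀ + ν ξ):
  Q: 799 − 1(300) = 499
  P: 0 + 1(300) = 300

300 mol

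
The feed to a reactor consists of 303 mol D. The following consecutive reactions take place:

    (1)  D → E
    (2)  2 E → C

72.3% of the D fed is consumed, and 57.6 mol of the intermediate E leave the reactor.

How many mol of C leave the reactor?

80.7 mol

Conversion of D: D consumed = 1ξ₁ = 0.723 × 303 → ξ₁ = 219.1 mol.
E balance: n_E = 0 + 1ξ₁ − 2ξ₂ = 57.6 → ξ₂ = (1·219.1 − 57.6)/2 = 80.73 mol.
Outlet amounts (n = n₀ + Σ ν·ξ):
  D: 303 − 1(219.1) = 83.93
  E: 0 + 1(219.1) − 2(80.73) = 57.6
  C: 0 + 1(80.73) = 80.73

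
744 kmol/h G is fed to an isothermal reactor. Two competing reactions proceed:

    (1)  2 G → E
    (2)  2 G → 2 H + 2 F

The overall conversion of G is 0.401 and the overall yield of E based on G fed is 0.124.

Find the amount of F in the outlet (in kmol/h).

Yield of E: 1ξ₁ / 744 = 0.124 → ξ₁ = 92.26 kmol/h.
Conversion of G: 2ξ₁ + 2ξ₂ = 0.401 × 744 = 298.3 → ξ₂ = 56.92 kmol/h.
Outlet amounts (n = n₀ + Σ ν·ξ):
  G: 744 − 2(92.26) − 2(56.92) = 445.7
  E: 0 + 1(92.26) = 92.26
  H: 0 + 2(56.92) = 113.8
  F: 0 + 2(56.92) = 113.8

114 kmol/h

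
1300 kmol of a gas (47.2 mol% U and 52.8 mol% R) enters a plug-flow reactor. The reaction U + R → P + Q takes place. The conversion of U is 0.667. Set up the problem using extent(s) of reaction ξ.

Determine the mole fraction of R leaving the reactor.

0.213

U reacted = 0.667 × 613.6 = 409.3 kmol; ν_U = −1, so ξ = 409.3/1 = 409.3 kmol.
Outlet amounts (n = n₀ + ν ξ):
  U: 613.6 − 1(409.3) = 204.3
  R: 686.4 − 1(409.3) = 277.1
  P: 0 + 1(409.3) = 409.3
  Q: 0 + 1(409.3) = 409.3
Total out = 1300 kmol; y_R = 277.1 / 1300 = 0.2132.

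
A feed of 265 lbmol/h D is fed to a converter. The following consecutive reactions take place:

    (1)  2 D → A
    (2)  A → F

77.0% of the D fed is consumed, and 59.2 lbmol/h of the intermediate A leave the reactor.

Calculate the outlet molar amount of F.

Conversion of D: D consumed = 2ξ₁ = 0.77 × 265 → ξ₁ = 102 lbmol/h.
A balance: n_A = 0 + 1ξ₁ − 1ξ₂ = 59.2 → ξ₂ = (1·102 − 59.2)/1 = 42.83 lbmol/h.
Outlet amounts (n = n₀ + Σ ν·ξ):
  D: 265 − 2(102) = 60.95
  A: 0 + 1(102) − 1(42.83) = 59.2
  F: 0 + 1(42.83) = 42.83

42.8 lbmol/h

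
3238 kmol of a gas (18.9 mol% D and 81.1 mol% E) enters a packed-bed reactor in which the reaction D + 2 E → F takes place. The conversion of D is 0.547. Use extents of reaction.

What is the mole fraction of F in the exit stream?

D reacted = 0.547 × 612 = 334.8 kmol; ν_D = −1, so ξ = 334.8/1 = 334.8 kmol.
Outlet amounts (n = n₀ + ν ξ):
  D: 612 − 1(334.8) = 277.2
  E: 2626 − 2(334.8) = 1957
  F: 0 + 1(334.8) = 334.8
Total out = 2568 kmol; y_F = 334.8 / 2568 = 0.1303.

0.13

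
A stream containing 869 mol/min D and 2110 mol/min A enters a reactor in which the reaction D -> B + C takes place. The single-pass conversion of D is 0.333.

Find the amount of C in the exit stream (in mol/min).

289 mol/min

D reacted = 0.333 × 869 = 289.4 mol/min; ν_D = −1, so ξ = 289.4/1 = 289.4 mol/min.
Outlet amounts (n = n₀ + ν ξ):
  D: 869 − 1(289.4) = 579.6
  B: 0 + 1(289.4) = 289.4
  C: 0 + 1(289.4) = 289.4
  A: 2110 (inert)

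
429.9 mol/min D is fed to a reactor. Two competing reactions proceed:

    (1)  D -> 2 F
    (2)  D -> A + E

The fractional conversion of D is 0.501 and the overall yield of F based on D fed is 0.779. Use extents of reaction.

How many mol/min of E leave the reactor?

Yield of F: 2ξ₁ / 429.9 = 0.779 → ξ₁ = 167.4 mol/min.
Conversion of D: 1ξ₁ + 1ξ₂ = 0.501 × 429.9 = 215.4 → ξ₂ = 47.93 mol/min.
Outlet amounts (n = n₀ + Σ ν·ξ):
  D: 429.9 − 1(167.4) − 1(47.93) = 214.5
  F: 0 + 2(167.4) = 334.9
  A: 0 + 1(47.93) = 47.93
  E: 0 + 1(47.93) = 47.93

47.9 mol/min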